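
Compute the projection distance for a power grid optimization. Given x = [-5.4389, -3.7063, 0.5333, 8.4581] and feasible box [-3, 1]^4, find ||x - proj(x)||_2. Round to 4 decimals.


Project each component onto [-3, 1].
clip(-5.4389) = -3.0, clip(-3.7063) = -3.0, clip(0.5333) = 0.5333, clip(8.4581) = 1.0
Projection = [-3.0, -3.0, 0.5333, 1.0]
Squared diffs: [5.9482, 0.4989, 0.0, 55.6233]
Distance = sqrt(62.0704) = 7.8785


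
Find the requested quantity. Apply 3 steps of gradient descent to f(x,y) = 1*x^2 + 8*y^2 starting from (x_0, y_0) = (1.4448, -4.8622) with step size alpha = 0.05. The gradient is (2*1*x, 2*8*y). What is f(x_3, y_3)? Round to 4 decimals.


Gradient descent on f(x,y) = 1*x^2 + 8*y^2.
Starting point: (1.4448, -4.8622), alpha = 0.05
Step 1: grad_x = 2*1*1.4448 = 2.8896, grad_y = 2*8*-4.8622 = -77.7952
  x_1 = 1.4448 - 0.05*2.8896 = 1.3003
  y_1 = -4.8622 - 0.05*-77.7952 = -0.9724
Step 2: grad_x = 2*1*1.3003 = 2.6006, grad_y = 2*8*-0.9724 = -15.559
  x_2 = 1.3003 - 0.05*2.6006 = 1.1703
  y_2 = -0.9724 - 0.05*-15.559 = -0.1945
Step 3: grad_x = 2*1*1.1703 = 2.3406, grad_y = 2*8*-0.1945 = -3.1118
  x_3 = 1.1703 - 0.05*2.3406 = 1.0533
  y_3 = -0.1945 - 0.05*-3.1118 = -0.0389
f(1.0533, -0.0389) = 1*1.0533^2 + 8*(-0.0389)^2 = 1.1215


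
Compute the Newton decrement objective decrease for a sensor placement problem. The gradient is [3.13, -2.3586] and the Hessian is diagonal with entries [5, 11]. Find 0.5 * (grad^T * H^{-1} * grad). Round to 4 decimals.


Step 1: H is diagonal, so H^(-1) * g = [0.626, -0.2144].
Step 2: g^T H^(-1) g = sum_i g_i^2 / H_ii
  = (3.13)^2/5 + (-2.3586)^2/11
  = 1.9594 + 0.5057 = 2.4651
Step 3: Objective decrease = 0.5 * g^T H^(-1) g = 1.2326


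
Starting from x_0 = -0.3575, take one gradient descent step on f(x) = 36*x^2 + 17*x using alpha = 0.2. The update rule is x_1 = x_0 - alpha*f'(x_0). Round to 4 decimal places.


We compute the gradient at x_0 and apply the update.
f'(x) = 72*x + 17
f'(-0.3575) = 72*-0.3575 + 17 = -8.74
x_1 = -0.3575 - 0.2*-8.74 = 1.3905


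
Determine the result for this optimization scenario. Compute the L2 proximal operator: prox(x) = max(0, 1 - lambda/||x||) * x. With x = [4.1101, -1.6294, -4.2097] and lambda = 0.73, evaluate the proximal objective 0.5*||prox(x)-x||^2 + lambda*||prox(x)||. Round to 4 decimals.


Step 1: Compute ||x||.
||x|| = 6.1049
Step 2: Compute scaling factor.
scale = max(0, 1 - 0.73/6.1049) = 0.8804
Step 3: prox(x) = [3.6186, -1.4346, -3.7063]
||prox(x)|| = 5.3749
Step 4: Proximal objective.
0.5*||prox-x||^2 = 0.2665
lambda*||prox|| = 3.9237
Total = 4.1901


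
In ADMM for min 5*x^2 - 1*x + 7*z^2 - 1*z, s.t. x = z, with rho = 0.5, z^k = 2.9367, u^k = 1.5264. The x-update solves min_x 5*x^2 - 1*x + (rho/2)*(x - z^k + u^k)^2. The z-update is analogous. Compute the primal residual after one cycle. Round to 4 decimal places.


ADMM iteration with rho = 0.5, z^k = 2.9367, u^k = 1.5264
Step 1: x-update.
Minimize 5*x^2 - 1*x + (0.5/2)*(x - 2.9367 + 1.5264)^2
FOC: (2*5 + 0.5)*x = 1 + 0.5*(2.9367 - 1.5264)
x^{k+1} = 0.1624
Step 2: z-update.
Minimize 7*z^2 - 1*z + (0.5/2)*(0.1624 - z + 1.5264)^2
FOC: (2*7 + 0.5)*z = 1 + 0.5*(0.1624 + 1.5264)
z^{k+1} = 0.1272
Step 3: u-update.
u^{k+1} = 1.5264 + 0.1624 - 0.1272 = 1.5616
Step 4: Primal residual = |0.1624 - 0.1272| = 0.0352


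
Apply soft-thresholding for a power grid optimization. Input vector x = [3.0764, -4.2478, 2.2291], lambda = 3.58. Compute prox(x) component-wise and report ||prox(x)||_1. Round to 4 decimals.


Soft-thresholding with lambda = 3.58:
prox(3.0764) = sign(3.0764)*max(|3.0764| - 3.58, 0) = 0.0
prox(-4.2478) = sign(-4.2478)*max(|-4.2478| - 3.58, 0) = -0.6678
prox(2.2291) = sign(2.2291)*max(|2.2291| - 3.58, 0) = 0.0
prox(x) = [0.0, -0.6678, 0.0]
||prox(x)||_1 = 0.0 + 0.6678 + 0.0 = 0.6678


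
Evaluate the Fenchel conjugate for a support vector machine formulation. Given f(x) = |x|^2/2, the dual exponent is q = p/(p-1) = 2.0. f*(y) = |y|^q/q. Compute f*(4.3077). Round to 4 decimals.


The conjugate exponent q satisfies 1/p + 1/q = 1.
p = 2, so q = 2/(2 - 1) = 2.0
|y|^q = 4.3077^2.0 = 18.5563
f*(4.3077) = 18.5563 / 2.0 = 9.2781


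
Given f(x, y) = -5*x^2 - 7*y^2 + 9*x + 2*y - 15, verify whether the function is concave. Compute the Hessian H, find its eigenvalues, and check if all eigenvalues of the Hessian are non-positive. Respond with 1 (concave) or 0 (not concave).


The Hessian of f(x,y) = -5*x^2 - 7*y^2 + 9*x + 2*y - 15 is:
H = [[-10, 0], [0, -14]]
Trace = -10 - 14 = -24
Determinant = -10*-14 - (0)^2 = 140
Discriminant = (-24)^2 - 4*140 = 16.0
Eigenvalues: lambda_1 = -14.0, lambda_2 = -10.0
The function is concave.

1


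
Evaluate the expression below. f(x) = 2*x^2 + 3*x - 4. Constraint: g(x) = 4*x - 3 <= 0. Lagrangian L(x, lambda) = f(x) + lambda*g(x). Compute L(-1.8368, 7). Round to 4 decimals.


Step 1: Evaluate f(x).
f(-1.8368) = 2*(-1.8368)^2 + 3*(-1.8368) - 4 = -2.7627
Step 2: Evaluate g(x).
g(-1.8368) = 4*-1.8368 - 3 = -10.3472
Step 3: Compute Lagrangian.
L = -2.7627 + 7*-10.3472 = -75.1931


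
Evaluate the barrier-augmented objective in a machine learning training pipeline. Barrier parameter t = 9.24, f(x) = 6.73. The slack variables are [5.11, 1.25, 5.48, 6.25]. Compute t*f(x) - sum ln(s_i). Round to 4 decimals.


Step 1: Compute log-barrier.
ln values: [1.6312, 0.2231, 1.7011, 1.8326]
phi = -(1.6312 + 0.2231 + 1.7011 + 1.8326) = -5.388
Step 2: Compute augmented objective.
t*f(x) = 9.24*6.73 = 62.1852
Total = 62.1852 - 5.388 = 56.7972


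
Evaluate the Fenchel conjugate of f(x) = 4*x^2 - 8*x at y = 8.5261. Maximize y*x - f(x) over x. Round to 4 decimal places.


f*(y) = sup_x {y*x - a*x^2 - b*x} = sup_x {(y-b)*x - a*x^2}
FOC: (y - b) - 2a*x = 0 => x* = (y - b)/(2a)
x* = (8.5261 + 8)/(2*4) = 2.0658
f*(8.5261) = (y-b)^2/(4a) = (8.5261 + 8)^2/(4*4)
= 273.112/16 = 17.0695


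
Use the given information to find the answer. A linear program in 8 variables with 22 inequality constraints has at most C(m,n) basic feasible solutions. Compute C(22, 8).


Each vertex corresponds to some choice of n active constraints out of m, so the number of vertices is at most C(m, n) = m! / (n!(m-n)!).
m = 22, n = 8
Numerator: 22 * 21 * 20 * 19 * 18 * 17 * 16 * 15
Denominator: 8! = 40320
C(22, 8) = 319770


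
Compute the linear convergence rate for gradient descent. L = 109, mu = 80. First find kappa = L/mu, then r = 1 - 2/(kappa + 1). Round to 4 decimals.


Step 1: Compute the condition number.
kappa = L/mu = 109/80 = 1.3625
Step 2: Compute the convergence rate.
r = 1 - 2/(kappa + 1) = 1 - 2*mu/(L + mu) = (L - mu)/(L + mu) = 29/189 = 0.1534


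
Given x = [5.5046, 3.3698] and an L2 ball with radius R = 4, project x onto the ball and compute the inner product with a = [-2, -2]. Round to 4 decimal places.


Step 1: Compute ||x|| (intermediates to 6 decimals).
||x|| = sqrt(5.5046^2 + 3.3698^2) = 6.454159
Step 2: Project.
Since ||x|| > R, scale = R/||x|| = 4/6.454159 = 0.619755, proj(x) = scale * x
proj(x) = [3.411503, 2.08845]
Step 3: Dot product.
a^T * proj(x) = -2*3.411503 - 2*2.08845 = -10.9999


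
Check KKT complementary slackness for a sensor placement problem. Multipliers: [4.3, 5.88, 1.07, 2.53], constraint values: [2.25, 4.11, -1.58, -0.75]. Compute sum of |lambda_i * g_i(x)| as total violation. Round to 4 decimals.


KKT complementary slackness check:
lambda_1 * g_1 = 4.3 * 2.25 = 9.675
lambda_2 * g_2 = 5.88 * 4.11 = 24.1668
lambda_3 * g_3 = 1.07 * -1.58 = -1.6906
lambda_4 * g_4 = 2.53 * -0.75 = -1.8975
Total violation = 9.675 + 24.1668 + 1.6906 + 1.8975 = 37.4299


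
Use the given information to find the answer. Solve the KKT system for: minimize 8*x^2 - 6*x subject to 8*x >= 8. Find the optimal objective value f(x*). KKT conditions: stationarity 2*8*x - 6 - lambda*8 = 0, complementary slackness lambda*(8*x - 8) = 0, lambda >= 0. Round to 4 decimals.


Step 1: Try lambda = 0 (constraint inactive).
x_unc = 6/(2*8) = 0.375
Check: 8*0.375 = 3.0 < 8 -- violated!
Step 2: Constraint must be active: 8*x = 8
x* = 8/8 = 1.0
lambda = (2*8*1.0 - 6)/8 = 1.25
Step 3: Compute optimal value.
f(x*) = 8*1.0^2 - 6*1.0 = 2.0


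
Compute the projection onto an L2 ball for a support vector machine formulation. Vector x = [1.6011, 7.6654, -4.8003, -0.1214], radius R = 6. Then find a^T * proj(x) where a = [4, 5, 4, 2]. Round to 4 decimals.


Step 1: Compute ||x|| (intermediates to 6 decimals).
||x|| = sqrt(1.6011^2 + 7.6654^2 + (-4.8003)^2 + (-0.1214)^2) = 9.185831
Step 2: Project.
Since ||x|| > R, scale = R/||x|| = 6/9.185831 = 0.65318, proj(x) = scale * x
proj(x) = [1.045806, 5.006886, -3.13546, -0.079296]
Step 3: Dot product.
a^T * proj(x) = 4*1.045806 + 5*5.006886 + 4*(-3.13546) + 2*(-0.079296) = 16.5172


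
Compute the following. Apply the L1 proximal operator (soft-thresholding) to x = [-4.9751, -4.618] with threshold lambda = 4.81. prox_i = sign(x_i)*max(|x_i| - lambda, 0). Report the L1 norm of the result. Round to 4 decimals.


Soft-thresholding with lambda = 4.81:
prox(-4.9751) = sign(-4.9751)*max(|-4.9751| - 4.81, 0) = -0.1651
prox(-4.618) = sign(-4.618)*max(|-4.618| - 4.81, 0) = 0.0
prox(x) = [-0.1651, 0.0]
||prox(x)||_1 = 0.1651 + 0.0 = 0.1651


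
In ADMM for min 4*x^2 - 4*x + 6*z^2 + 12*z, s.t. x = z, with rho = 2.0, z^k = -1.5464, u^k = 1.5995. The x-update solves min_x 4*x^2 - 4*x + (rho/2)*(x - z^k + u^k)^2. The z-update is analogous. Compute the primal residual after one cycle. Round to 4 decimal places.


ADMM iteration with rho = 2.0, z^k = -1.5464, u^k = 1.5995
Step 1: x-update.
Minimize 4*x^2 - 4*x + (2.0/2)*(x + 1.5464 + 1.5995)^2
FOC: (2*4 + 2.0)*x = 4 + 2.0*(-1.5464 - 1.5995)
x^{k+1} = -0.2292
Step 2: z-update.
Minimize 6*z^2 + 12*z + (2.0/2)*(-0.2292 - z + 1.5995)^2
FOC: (2*6 + 2.0)*z = -12 + 2.0*(-0.2292 + 1.5995)
z^{k+1} = -0.6614
Step 3: u-update.
u^{k+1} = 1.5995 - 0.2292 + 0.6614 = 2.0317
Step 4: Primal residual = |-0.2292 + 0.6614| = 0.4322


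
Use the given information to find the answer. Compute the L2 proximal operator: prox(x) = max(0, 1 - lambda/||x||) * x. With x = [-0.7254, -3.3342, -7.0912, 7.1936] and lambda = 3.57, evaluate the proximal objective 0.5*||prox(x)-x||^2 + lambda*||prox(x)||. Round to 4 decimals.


Step 1: Compute ||x||.
||x|| = 10.6619
Step 2: Compute scaling factor.
scale = max(0, 1 - 3.57/10.6619) = 0.6652
Step 3: prox(x) = [-0.4825, -2.2178, -4.7168, 4.7849]
||prox(x)|| = 7.0919
Step 4: Proximal objective.
0.5*||prox-x||^2 = 6.3725
lambda*||prox|| = 25.3181
Total = 31.6905


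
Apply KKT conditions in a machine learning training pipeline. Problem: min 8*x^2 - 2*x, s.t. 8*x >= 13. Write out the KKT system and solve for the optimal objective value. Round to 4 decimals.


Step 1: Try lambda = 0 (constraint inactive).
x_unc = 2/(2*8) = 0.125
Check: 8*0.125 = 1.0 < 13 -- violated!
Step 2: Constraint must be active: 8*x = 13
x* = 13/8 = 1.625
lambda = (2*8*1.625 - 2)/8 = 3.0
Step 3: Compute optimal value.
f(x*) = 8*1.625^2 - 2*1.625 = 17.875


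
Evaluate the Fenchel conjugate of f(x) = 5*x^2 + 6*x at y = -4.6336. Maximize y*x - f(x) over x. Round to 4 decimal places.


f*(y) = sup_x {y*x - a*x^2 - b*x} = sup_x {(y-b)*x - a*x^2}
FOC: (y - b) - 2a*x = 0 => x* = (y - b)/(2a)
x* = (-4.6336 - 6)/(2*5) = -1.0634
f*(-4.6336) = (y-b)^2/(4a) = (-4.6336 - 6)^2/(4*5)
= 113.0734/20 = 5.6537


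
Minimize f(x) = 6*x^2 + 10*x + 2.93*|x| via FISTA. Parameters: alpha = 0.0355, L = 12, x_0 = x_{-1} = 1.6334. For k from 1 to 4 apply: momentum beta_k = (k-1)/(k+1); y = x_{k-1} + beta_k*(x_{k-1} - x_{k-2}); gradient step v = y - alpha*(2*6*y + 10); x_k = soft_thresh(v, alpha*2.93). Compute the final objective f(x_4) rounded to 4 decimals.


FISTA on f(x) = 6*x^2 + 10*x + 2.93*|x|
L = 12, alpha = 0.0355
Iteration 1: beta = 0.0, y = 1.6334 + 0.0*(1.6334 - 1.6334) = 1.6334
  grad(y) = 29.6008, v = y - alpha*grad = 0.5826
  prox(v) = soft_thresh(0.5826, 0.104) = 0.4786
Iteration 2: beta = 0.3333, y = 0.4786 + 0.3333*(0.4786 - 1.6334) = 0.0936
  grad(y) = 11.1233, v = y - alpha*grad = -0.3013
  prox(v) = soft_thresh(-0.3013, 0.104) = -0.1973
Iteration 3: beta = 0.5, y = -0.1973 + 0.5*(-0.1973 - 0.4786) = -0.5352
  grad(y) = 3.5781, v = y - alpha*grad = -0.6622
  prox(v) = soft_thresh(-0.6622, 0.104) = -0.5582
Iteration 4: beta = 0.6, y = -0.5582 + 0.6*(-0.5582 + 0.1973) = -0.7747
  grad(y) = 0.7034, v = y - alpha*grad = -0.7997
  prox(v) = soft_thresh(-0.7997, 0.104) = -0.6957
f(x_4) = 6*(-0.6957)^2 + 10*(-0.6957) + 2.93*|-0.6957| = -2.0146


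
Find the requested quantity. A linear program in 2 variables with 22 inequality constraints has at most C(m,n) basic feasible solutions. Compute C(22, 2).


Each vertex corresponds to some choice of n active constraints out of m, so the number of vertices is at most C(m, n) = m! / (n!(m-n)!).
m = 22, n = 2
Numerator: 22 * 21
Denominator: 2! = 2
C(22, 2) = 231


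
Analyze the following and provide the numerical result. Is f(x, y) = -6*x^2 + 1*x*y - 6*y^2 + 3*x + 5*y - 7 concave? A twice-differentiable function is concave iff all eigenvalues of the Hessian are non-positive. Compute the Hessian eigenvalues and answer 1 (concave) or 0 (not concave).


The Hessian of f(x,y) = -6*x^2 + 1*x*y - 6*y^2 + 3*x + 5*y - 7 is:
H = [[-12, 1], [1, -12]]
Trace = -12 - 12 = -24
Determinant = -12*-12 - (1)^2 = 143
Discriminant = (-24)^2 - 4*143 = 4.0
Eigenvalues: lambda_1 = -13.0, lambda_2 = -11.0
The function is concave.

1


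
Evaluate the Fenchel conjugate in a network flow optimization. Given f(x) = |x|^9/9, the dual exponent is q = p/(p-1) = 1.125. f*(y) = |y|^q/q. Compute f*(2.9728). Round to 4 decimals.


The conjugate exponent q satisfies 1/p + 1/q = 1.
p = 9, so q = 9/(9 - 1) = 1.125
|y|^q = 2.9728^1.125 = 3.4065
f*(2.9728) = 3.4065 / 1.125 = 3.028


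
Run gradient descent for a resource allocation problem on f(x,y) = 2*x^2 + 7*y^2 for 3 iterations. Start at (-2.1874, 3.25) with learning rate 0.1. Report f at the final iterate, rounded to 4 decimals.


Gradient descent on f(x,y) = 2*x^2 + 7*y^2.
Starting point: (-2.1874, 3.25), alpha = 0.1
Step 1: grad_x = 2*2*-2.1874 = -8.7496, grad_y = 2*7*3.25 = 45.5
  x_1 = -2.1874 - 0.1*-8.7496 = -1.3124
  y_1 = 3.25 - 0.1*45.5 = -1.3
Step 2: grad_x = 2*2*-1.3124 = -5.2498, grad_y = 2*7*-1.3 = -18.2
  x_2 = -1.3124 - 0.1*-5.2498 = -0.7875
  y_2 = -1.3 - 0.1*-18.2 = 0.52
Step 3: grad_x = 2*2*-0.7875 = -3.1499, grad_y = 2*7*0.52 = 7.28
  x_3 = -0.7875 - 0.1*-3.1499 = -0.4725
  y_3 = 0.52 - 0.1*7.28 = -0.208
f(-0.4725, -0.208) = 2*(-0.4725)^2 + 7*(-0.208)^2 = 0.7493


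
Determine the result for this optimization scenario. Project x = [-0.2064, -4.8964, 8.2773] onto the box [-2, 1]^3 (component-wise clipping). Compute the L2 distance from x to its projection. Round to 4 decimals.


Project each component onto [-2, 1].
clip(-0.2064) = -0.2064, clip(-4.8964) = -2.0, clip(8.2773) = 1.0
Projection = [-0.2064, -2.0, 1.0]
Squared diffs: [0.0, 8.3891, 52.9591]
Distance = sqrt(61.3482) = 7.8325


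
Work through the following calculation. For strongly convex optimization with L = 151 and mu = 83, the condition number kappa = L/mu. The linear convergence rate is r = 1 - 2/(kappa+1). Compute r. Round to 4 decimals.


Step 1: Compute the condition number.
kappa = L/mu = 151/83 = 1.8193
Step 2: Compute the convergence rate.
r = 1 - 2/(kappa + 1) = 1 - 2*mu/(L + mu) = (L - mu)/(L + mu) = 68/234 = 0.2906


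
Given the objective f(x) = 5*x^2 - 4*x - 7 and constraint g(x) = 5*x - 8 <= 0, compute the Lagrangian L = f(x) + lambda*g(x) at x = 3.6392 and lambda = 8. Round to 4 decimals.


Step 1: Evaluate f(x).
f(3.6392) = 5*3.6392^2 - 4*3.6392 - 7 = 44.6621
Step 2: Evaluate g(x).
g(3.6392) = 5*3.6392 - 8 = 10.196
Step 3: Compute Lagrangian.
L = 44.6621 + 8*10.196 = 126.2301


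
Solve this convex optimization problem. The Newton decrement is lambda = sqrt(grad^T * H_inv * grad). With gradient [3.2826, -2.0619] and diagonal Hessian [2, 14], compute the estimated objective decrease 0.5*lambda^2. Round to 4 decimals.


Step 1: H is diagonal, so H^(-1) * g = [1.6413, -0.1473].
Step 2: g^T H^(-1) g = sum_i g_i^2 / H_ii
  = (3.2826)^2/2 + (-2.0619)^2/14
  = 5.3877 + 0.3037 = 5.6914
Step 3: Objective decrease = 0.5 * g^T H^(-1) g = 2.8457


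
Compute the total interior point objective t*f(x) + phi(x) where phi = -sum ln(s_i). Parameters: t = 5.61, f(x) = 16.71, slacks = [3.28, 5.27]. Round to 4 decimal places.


Step 1: Compute log-barrier.
ln values: [1.1878, 1.662]
phi = -(1.1878 + 1.662) = -2.8499
Step 2: Compute augmented objective.
t*f(x) = 5.61*16.71 = 93.7431
Total = 93.7431 - 2.8499 = 90.8932


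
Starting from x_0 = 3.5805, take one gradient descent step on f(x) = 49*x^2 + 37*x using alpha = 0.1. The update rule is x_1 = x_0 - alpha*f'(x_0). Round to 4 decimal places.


We compute the gradient at x_0 and apply the update.
f'(x) = 98*x + 37
f'(3.5805) = 98*3.5805 + 37 = 387.889
x_1 = 3.5805 - 0.1*387.889 = -35.2084


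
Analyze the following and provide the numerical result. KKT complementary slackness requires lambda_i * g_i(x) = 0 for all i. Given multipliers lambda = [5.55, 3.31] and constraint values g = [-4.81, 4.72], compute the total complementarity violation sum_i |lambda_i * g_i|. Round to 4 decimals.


KKT complementary slackness check:
lambda_1 * g_1 = 5.55 * -4.81 = -26.6955
lambda_2 * g_2 = 3.31 * 4.72 = 15.6232
Total violation = 26.6955 + 15.6232 = 42.3187


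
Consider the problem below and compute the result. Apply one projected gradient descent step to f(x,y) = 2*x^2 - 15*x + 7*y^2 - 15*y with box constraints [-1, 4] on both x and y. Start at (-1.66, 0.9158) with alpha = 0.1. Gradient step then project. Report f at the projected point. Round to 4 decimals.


Step 1: Compute gradient at (-1.66, 0.9158).
grad_x = 2*2*-1.66 - 15 = -21.64
grad_y = 2*7*0.9158 - 15 = -2.1788
Step 2: Gradient step.
x_raw = -1.66 - 0.1*-21.64 = 0.504
y_raw = 0.9158 - 0.1*-2.1788 = 1.1337
Step 3: Project onto [-1, 4].
x_proj = clip(0.504) = 0.504
y_proj = clip(1.1337) = 1.1337
Step 4: Evaluate f.
f(0.504, 1.1337) = -15.0606


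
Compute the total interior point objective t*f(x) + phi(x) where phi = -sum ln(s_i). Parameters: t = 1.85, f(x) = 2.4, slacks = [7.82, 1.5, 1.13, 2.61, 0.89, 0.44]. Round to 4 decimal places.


Step 1: Compute log-barrier.
ln values: [2.0567, 0.4055, 0.1222, 0.9594, -0.1165, -0.821]
phi = -(2.0567 + 0.4055 + 0.1222 + 0.9594 - 0.1165 - 0.821) = -2.6062
Step 2: Compute augmented objective.
t*f(x) = 1.85*2.4 = 4.44
Total = 4.44 - 2.6062 = 1.8338


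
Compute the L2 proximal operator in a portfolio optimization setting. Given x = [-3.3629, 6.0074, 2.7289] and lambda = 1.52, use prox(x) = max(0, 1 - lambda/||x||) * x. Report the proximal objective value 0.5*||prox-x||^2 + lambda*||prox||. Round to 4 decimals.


Step 1: Compute ||x||.
||x|| = 7.4057
Step 2: Compute scaling factor.
scale = max(0, 1 - 1.52/7.4057) = 0.7948
Step 3: prox(x) = [-2.6727, 4.7744, 2.1688]
||prox(x)|| = 5.8857
Step 4: Proximal objective.
0.5*||prox-x||^2 = 1.1552
lambda*||prox|| = 8.9463
Total = 10.1015


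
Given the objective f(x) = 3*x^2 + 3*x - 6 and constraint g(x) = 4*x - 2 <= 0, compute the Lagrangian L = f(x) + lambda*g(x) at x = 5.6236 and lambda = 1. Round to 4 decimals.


Step 1: Evaluate f(x).
f(5.6236) = 3*5.6236^2 + 3*5.6236 - 6 = 105.7454
Step 2: Evaluate g(x).
g(5.6236) = 4*5.6236 - 2 = 20.4944
Step 3: Compute Lagrangian.
L = 105.7454 + 1*20.4944 = 126.2398


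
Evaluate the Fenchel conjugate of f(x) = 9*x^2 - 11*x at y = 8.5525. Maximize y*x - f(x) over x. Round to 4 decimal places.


f*(y) = sup_x {y*x - a*x^2 - b*x} = sup_x {(y-b)*x - a*x^2}
FOC: (y - b) - 2a*x = 0 => x* = (y - b)/(2a)
x* = (8.5525 + 11)/(2*9) = 1.0863
f*(8.5525) = (y-b)^2/(4a) = (8.5525 + 11)^2/(4*9)
= 382.3003/36 = 10.6195


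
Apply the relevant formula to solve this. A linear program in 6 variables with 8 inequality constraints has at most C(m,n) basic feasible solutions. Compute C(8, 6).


Each vertex corresponds to some choice of n active constraints out of m, so the number of vertices is at most C(m, n) = m! / (n!(m-n)!).
m = 8, n = 6
Numerator: 8 * 7 * 6 * 5 * 4 * 3
Denominator: 6! = 720
C(8, 6) = 28


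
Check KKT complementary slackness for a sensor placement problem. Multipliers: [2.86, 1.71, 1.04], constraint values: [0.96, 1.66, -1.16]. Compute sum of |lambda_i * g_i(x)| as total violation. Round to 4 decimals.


KKT complementary slackness check:
lambda_1 * g_1 = 2.86 * 0.96 = 2.7456
lambda_2 * g_2 = 1.71 * 1.66 = 2.8386
lambda_3 * g_3 = 1.04 * -1.16 = -1.2064
Total violation = 2.7456 + 2.8386 + 1.2064 = 6.7906


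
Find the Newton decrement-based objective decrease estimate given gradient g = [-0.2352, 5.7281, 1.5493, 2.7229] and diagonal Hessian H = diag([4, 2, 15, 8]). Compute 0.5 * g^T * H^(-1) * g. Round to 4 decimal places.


Step 1: H is diagonal, so H^(-1) * g = [-0.0588, 2.8641, 0.1033, 0.3404].
Step 2: g^T H^(-1) g = sum_i g_i^2 / H_ii
  = (-0.2352)^2/4 + (5.7281)^2/2 + (1.5493)^2/15 + (2.7229)^2/8
  = 0.0138 + 16.4056 + 0.16 + 0.9268 = 17.5062
Step 3: Objective decrease = 0.5 * g^T H^(-1) g = 8.7531


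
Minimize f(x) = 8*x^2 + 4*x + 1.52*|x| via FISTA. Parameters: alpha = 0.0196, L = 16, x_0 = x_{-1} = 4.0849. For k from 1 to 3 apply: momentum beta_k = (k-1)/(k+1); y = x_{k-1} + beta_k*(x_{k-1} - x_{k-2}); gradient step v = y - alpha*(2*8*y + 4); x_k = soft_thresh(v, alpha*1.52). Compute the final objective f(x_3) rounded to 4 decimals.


FISTA on f(x) = 8*x^2 + 4*x + 1.52*|x|
L = 16, alpha = 0.0196
Iteration 1: beta = 0.0, y = 4.0849 + 0.0*(4.0849 - 4.0849) = 4.0849
  grad(y) = 69.3584, v = y - alpha*grad = 2.7255
  prox(v) = soft_thresh(2.7255, 0.0298) = 2.6957
Iteration 2: beta = 0.3333, y = 2.6957 + 0.3333*(2.6957 - 4.0849) = 2.2326
  grad(y) = 39.7218, v = y - alpha*grad = 1.4541
  prox(v) = soft_thresh(1.4541, 0.0298) = 1.4243
Iteration 3: beta = 0.5, y = 1.4243 + 0.5*(1.4243 - 2.6957) = 0.7886
  grad(y) = 16.6171, v = y - alpha*grad = 0.4629
  prox(v) = soft_thresh(0.4629, 0.0298) = 0.4331
f(x_3) = 8*0.4331^2 + 4*0.4331 + 1.52*|0.4331| = 3.8911


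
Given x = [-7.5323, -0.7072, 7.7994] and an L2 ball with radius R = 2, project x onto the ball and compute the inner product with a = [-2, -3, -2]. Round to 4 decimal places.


Step 1: Compute ||x|| (intermediates to 6 decimals).
||x|| = sqrt((-7.5323)^2 + (-0.7072)^2 + 7.7994^2) = 10.865832
Step 2: Project.
Since ||x|| > R, scale = R/||x|| = 2/10.865832 = 0.184063, proj(x) = scale * x
proj(x) = [-1.386418, -0.130169, 1.435581]
Step 3: Dot product.
a^T * proj(x) = -2*(-1.386418) - 3*(-0.130169) - 2*1.435581 = 0.2922


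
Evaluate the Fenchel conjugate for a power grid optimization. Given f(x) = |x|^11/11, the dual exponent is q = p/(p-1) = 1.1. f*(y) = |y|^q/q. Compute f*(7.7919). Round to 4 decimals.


The conjugate exponent q satisfies 1/p + 1/q = 1.
p = 11, so q = 11/(11 - 1) = 1.1
|y|^q = 7.7919^1.1 = 9.5677
f*(7.7919) = 9.5677 / 1.1 = 8.6979


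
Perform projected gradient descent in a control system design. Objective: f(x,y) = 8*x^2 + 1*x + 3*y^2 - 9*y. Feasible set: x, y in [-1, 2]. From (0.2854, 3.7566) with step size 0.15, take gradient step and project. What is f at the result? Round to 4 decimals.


Step 1: Compute gradient at (0.2854, 3.7566).
grad_x = 2*8*0.2854 + 1 = 5.5664
grad_y = 2*3*3.7566 - 9 = 13.5396
Step 2: Gradient step.
x_raw = 0.2854 - 0.15*5.5664 = -0.5496
y_raw = 3.7566 - 0.15*13.5396 = 1.7257
Step 3: Project onto [-1, 2].
x_proj = clip(-0.5496) = -0.5496
y_proj = clip(1.7257) = 1.7257
Step 4: Evaluate f.
f(-0.5496, 1.7257) = -4.7307


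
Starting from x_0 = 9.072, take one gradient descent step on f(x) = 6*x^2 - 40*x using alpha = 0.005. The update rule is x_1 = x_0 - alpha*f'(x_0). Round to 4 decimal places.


We compute the gradient at x_0 and apply the update.
f'(x) = 12*x - 40
f'(9.072) = 12*9.072 - 40 = 68.864
x_1 = 9.072 - 0.005*68.864 = 8.7277


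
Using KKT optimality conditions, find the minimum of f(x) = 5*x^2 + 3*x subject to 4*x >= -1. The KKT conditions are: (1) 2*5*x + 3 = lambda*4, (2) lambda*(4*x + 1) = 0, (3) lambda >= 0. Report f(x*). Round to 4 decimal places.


Step 1: Try lambda = 0 (constraint inactive).
x_unc = -3/(2*5) = -0.3
Check: 4*-0.3 = -1.2 < -1 -- violated!
Step 2: Constraint must be active: 4*x = -1
x* = -1/4 = -0.25
lambda = (2*5*(-0.25) + 3)/4 = 0.125
Step 3: Compute optimal value.
f(x*) = 5*(-0.25)^2 + 3*(-0.25) = -0.4375


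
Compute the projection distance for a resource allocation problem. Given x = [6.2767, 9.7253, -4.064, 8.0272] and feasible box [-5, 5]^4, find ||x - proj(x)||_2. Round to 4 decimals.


Project each component onto [-5, 5].
clip(6.2767) = 5.0, clip(9.7253) = 5.0, clip(-4.064) = -4.064, clip(8.0272) = 5.0
Projection = [5.0, 5.0, -4.064, 5.0]
Squared diffs: [1.63, 22.3285, 0.0, 9.1639]
Distance = sqrt(33.1224) = 5.7552


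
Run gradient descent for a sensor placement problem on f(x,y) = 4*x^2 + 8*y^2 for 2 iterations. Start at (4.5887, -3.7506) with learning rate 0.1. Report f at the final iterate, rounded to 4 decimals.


Gradient descent on f(x,y) = 4*x^2 + 8*y^2.
Starting point: (4.5887, -3.7506), alpha = 0.1
Step 1: grad_x = 2*4*4.5887 = 36.7096, grad_y = 2*8*-3.7506 = -60.0096
  x_1 = 4.5887 - 0.1*36.7096 = 0.9177
  y_1 = -3.7506 - 0.1*-60.0096 = 2.2504
Step 2: grad_x = 2*4*0.9177 = 7.3419, grad_y = 2*8*2.2504 = 36.0058
  x_2 = 0.9177 - 0.1*7.3419 = 0.1835
  y_2 = 2.2504 - 0.1*36.0058 = -1.3502
f(0.1835, -1.3502) = 4*0.1835^2 + 8*(-1.3502)^2 = 14.7194


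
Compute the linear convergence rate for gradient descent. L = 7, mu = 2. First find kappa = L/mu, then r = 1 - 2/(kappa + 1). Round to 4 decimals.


Step 1: Compute the condition number.
kappa = L/mu = 7/2 = 3.5
Step 2: Compute the convergence rate.
r = 1 - 2/(kappa + 1) = 1 - 2*mu/(L + mu) = (L - mu)/(L + mu) = 5/9 = 0.5556


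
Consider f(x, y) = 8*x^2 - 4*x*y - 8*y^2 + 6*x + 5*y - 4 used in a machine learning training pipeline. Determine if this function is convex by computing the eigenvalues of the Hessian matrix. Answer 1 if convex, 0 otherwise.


The Hessian of f(x,y) = 8*x^2 - 4*x*y - 8*y^2 + 6*x + 5*y - 4 is:
H = [[16, -4], [-4, -16]]
Trace = 16 - 16 = 0
Determinant = 16*-16 - (-4)^2 = -272
Discriminant = (0)^2 - 4*-272 = 1088.0
Eigenvalues: lambda_1 = -16.4924, lambda_2 = 16.4924
The function is not convex.

0


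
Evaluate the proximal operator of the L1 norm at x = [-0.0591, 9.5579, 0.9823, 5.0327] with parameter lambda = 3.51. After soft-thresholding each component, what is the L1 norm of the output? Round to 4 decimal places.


Soft-thresholding with lambda = 3.51:
prox(-0.0591) = sign(-0.0591)*max(|-0.0591| - 3.51, 0) = 0.0
prox(9.5579) = sign(9.5579)*max(|9.5579| - 3.51, 0) = 6.0479
prox(0.9823) = sign(0.9823)*max(|0.9823| - 3.51, 0) = 0.0
prox(5.0327) = sign(5.0327)*max(|5.0327| - 3.51, 0) = 1.5227
prox(x) = [0.0, 6.0479, 0.0, 1.5227]
||prox(x)||_1 = 0.0 + 6.0479 + 0.0 + 1.5227 = 7.5706


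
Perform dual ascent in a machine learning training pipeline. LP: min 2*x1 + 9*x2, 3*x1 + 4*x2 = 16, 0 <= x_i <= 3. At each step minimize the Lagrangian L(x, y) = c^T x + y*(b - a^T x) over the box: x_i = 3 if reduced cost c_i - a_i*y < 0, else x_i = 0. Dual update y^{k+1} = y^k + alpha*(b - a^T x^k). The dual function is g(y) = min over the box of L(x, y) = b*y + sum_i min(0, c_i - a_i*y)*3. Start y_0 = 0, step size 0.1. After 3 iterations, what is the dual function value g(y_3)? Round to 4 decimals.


Dual ascent for LP: min 2*x1 + 9*x2, 3*x1 + 4*x2 = 16, 0 <= x_i <= 3
Step 1: y^k = 0.0, reduced costs: (2.0, 9.0)
  x^k = (0.0, 0.0), subgradient = b - a^T x = 16.0
  y^{k+1} = 0.0 + 0.1*16.0 = 1.6
Step 2: y^k = 1.6, reduced costs: (-2.8, 2.6)
  x^k = (3.0, 0.0), subgradient = b - a^T x = 7.0
  y^{k+1} = 1.6 + 0.1*7.0 = 2.3
Step 3: y^k = 2.3, reduced costs: (-4.9, -0.2)
  x^k = (3.0, 3.0), subgradient = b - a^T x = -5.0
  y^{k+1} = 2.3 + 0.1*-5.0 = 1.8
Dual objective at y_3 = 1.8: reduced costs (-3.4, 1.8), box minimizer x = (3.0, 0.0)
g(y_3) = b*y + (c1 - a1*y)*x1 + (c2 - a2*y)*x2 = 16*1.8 + (-3.4)*3.0 + 1.8*0.0 = 28.8 - 10.2 + 0.0 = 18.6


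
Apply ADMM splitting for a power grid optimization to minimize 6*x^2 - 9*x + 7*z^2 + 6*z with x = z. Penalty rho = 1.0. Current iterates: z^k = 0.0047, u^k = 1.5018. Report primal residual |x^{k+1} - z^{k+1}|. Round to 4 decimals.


ADMM iteration with rho = 1.0, z^k = 0.0047, u^k = 1.5018
Step 1: x-update.
Minimize 6*x^2 - 9*x + (1.0/2)*(x - 0.0047 + 1.5018)^2
FOC: (2*6 + 1.0)*x = 9 + 1.0*(0.0047 - 1.5018)
x^{k+1} = 0.5771
Step 2: z-update.
Minimize 7*z^2 + 6*z + (1.0/2)*(0.5771 - z + 1.5018)^2
FOC: (2*7 + 1.0)*z = -6 + 1.0*(0.5771 + 1.5018)
z^{k+1} = -0.2614
Step 3: u-update.
u^{k+1} = 1.5018 + 0.5771 + 0.2614 = 2.3403
Step 4: Primal residual = |0.5771 + 0.2614| = 0.8385


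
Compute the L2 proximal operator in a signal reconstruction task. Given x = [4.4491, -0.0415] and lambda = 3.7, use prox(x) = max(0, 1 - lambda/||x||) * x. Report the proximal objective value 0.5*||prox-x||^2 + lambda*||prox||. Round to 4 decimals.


Step 1: Compute ||x||.
||x|| = 4.4493
Step 2: Compute scaling factor.
scale = max(0, 1 - 3.7/4.4493) = 0.1684
Step 3: prox(x) = [0.7493, -0.007]
||prox(x)|| = 0.7493
Step 4: Proximal objective.
0.5*||prox-x||^2 = 6.845
lambda*||prox|| = 2.7724
Total = 9.6174


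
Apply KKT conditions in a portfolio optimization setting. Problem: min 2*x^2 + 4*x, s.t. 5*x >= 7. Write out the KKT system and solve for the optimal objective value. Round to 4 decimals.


Step 1: Try lambda = 0 (constraint inactive).
x_unc = -4/(2*2) = -1.0
Check: 5*-1.0 = -5.0 < 7 -- violated!
Step 2: Constraint must be active: 5*x = 7
x* = 7/5 = 1.4
lambda = (2*2*1.4 + 4)/5 = 1.92
Step 3: Compute optimal value.
f(x*) = 2*1.4^2 + 4*1.4 = 9.52


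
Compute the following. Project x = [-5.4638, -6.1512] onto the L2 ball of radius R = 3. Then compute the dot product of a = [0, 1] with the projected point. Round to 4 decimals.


Step 1: Compute ||x|| (intermediates to 6 decimals).
||x|| = sqrt((-5.4638)^2 + (-6.1512)^2) = 8.227416
Step 2: Project.
Since ||x|| > R, scale = R/||x|| = 3/8.227416 = 0.364635, proj(x) = scale * x
proj(x) = [-1.992293, -2.242943]
Step 3: Dot product.
a^T * proj(x) = 0*(-1.992293) + 1*(-2.242943) = -2.2429


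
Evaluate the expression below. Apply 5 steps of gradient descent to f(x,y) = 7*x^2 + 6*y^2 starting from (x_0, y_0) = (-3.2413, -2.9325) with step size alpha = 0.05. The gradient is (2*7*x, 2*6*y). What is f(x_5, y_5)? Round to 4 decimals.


Gradient descent on f(x,y) = 7*x^2 + 6*y^2.
Starting point: (-3.2413, -2.9325), alpha = 0.05
Step 1: grad_x = 2*7*-3.2413 = -45.3782, grad_y = 2*6*-2.9325 = -35.19
  x_1 = -3.2413 - 0.05*-45.3782 = -0.9724
  y_1 = -2.9325 - 0.05*-35.19 = -1.173
Step 2: grad_x = 2*7*-0.9724 = -13.6135, grad_y = 2*6*-1.173 = -14.076
  x_2 = -0.9724 - 0.05*-13.6135 = -0.2917
  y_2 = -1.173 - 0.05*-14.076 = -0.4692
Step 3: grad_x = 2*7*-0.2917 = -4.084, grad_y = 2*6*-0.4692 = -5.6304
  x_3 = -0.2917 - 0.05*-4.084 = -0.0875
  y_3 = -0.4692 - 0.05*-5.6304 = -0.1877
Step 4: grad_x = 2*7*-0.0875 = -1.2252, grad_y = 2*6*-0.1877 = -2.2522
  x_4 = -0.0875 - 0.05*-1.2252 = -0.0263
  y_4 = -0.1877 - 0.05*-2.2522 = -0.0751
Step 5: grad_x = 2*7*-0.0263 = -0.3676, grad_y = 2*6*-0.0751 = -0.9009
  x_5 = -0.0263 - 0.05*-0.3676 = -0.0079
  y_5 = -0.0751 - 0.05*-0.9009 = -0.03
f(-0.0079, -0.03) = 7*(-0.0079)^2 + 6*(-0.03)^2 = 0.0058


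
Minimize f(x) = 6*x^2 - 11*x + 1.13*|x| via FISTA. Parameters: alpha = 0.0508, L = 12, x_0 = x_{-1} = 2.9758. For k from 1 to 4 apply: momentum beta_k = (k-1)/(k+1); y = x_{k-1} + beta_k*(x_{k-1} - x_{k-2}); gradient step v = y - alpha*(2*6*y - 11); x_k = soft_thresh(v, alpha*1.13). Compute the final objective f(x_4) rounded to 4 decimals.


FISTA on f(x) = 6*x^2 - 11*x + 1.13*|x|
L = 12, alpha = 0.0508
Iteration 1: beta = 0.0, y = 2.9758 + 0.0*(2.9758 - 2.9758) = 2.9758
  grad(y) = 24.7096, v = y - alpha*grad = 1.7206
  prox(v) = soft_thresh(1.7206, 0.0574) = 1.6631
Iteration 2: beta = 0.3333, y = 1.6631 + 0.3333*(1.6631 - 2.9758) = 1.2256
  grad(y) = 3.7072, v = y - alpha*grad = 1.0373
  prox(v) = soft_thresh(1.0373, 0.0574) = 0.9799
Iteration 3: beta = 0.5, y = 0.9799 + 0.5*(0.9799 - 1.6631) = 0.6382
  grad(y) = -3.3412, v = y - alpha*grad = 0.808
  prox(v) = soft_thresh(0.808, 0.0574) = 0.7506
Iteration 4: beta = 0.6, y = 0.7506 + 0.6*(0.7506 - 0.9799) = 0.613
  grad(y) = -3.6443, v = y - alpha*grad = 0.7981
  prox(v) = soft_thresh(0.7981, 0.0574) = 0.7407
f(x_4) = 6*0.7407^2 - 11*0.7407 + 1.13*|0.7407| = -4.0189


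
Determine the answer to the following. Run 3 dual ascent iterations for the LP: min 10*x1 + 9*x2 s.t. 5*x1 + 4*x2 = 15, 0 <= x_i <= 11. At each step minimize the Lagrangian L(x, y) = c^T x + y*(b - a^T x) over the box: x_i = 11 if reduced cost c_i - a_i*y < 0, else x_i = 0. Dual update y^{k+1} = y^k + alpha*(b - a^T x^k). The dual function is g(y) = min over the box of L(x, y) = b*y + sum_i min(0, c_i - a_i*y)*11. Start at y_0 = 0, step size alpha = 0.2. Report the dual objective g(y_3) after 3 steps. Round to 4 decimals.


Dual ascent for LP: min 10*x1 + 9*x2, 5*x1 + 4*x2 = 15, 0 <= x_i <= 11
Step 1: y^k = 0.0, reduced costs: (10.0, 9.0)
  x^k = (0.0, 0.0), subgradient = b - a^T x = 15.0
  y^{k+1} = 0.0 + 0.2*15.0 = 3.0
Step 2: y^k = 3.0, reduced costs: (-5.0, -3.0)
  x^k = (11.0, 11.0), subgradient = b - a^T x = -84.0
  y^{k+1} = 3.0 + 0.2*-84.0 = -13.8
Step 3: y^k = -13.8, reduced costs: (79.0, 64.2)
  x^k = (0.0, 0.0), subgradient = b - a^T x = 15.0
  y^{k+1} = -13.8 + 0.2*15.0 = -10.8
Dual objective at y_3 = -10.8: reduced costs (64.0, 52.2), box minimizer x = (0.0, 0.0)
g(y_3) = b*y + (c1 - a1*y)*x1 + (c2 - a2*y)*x2 = 15*(-10.8) + 64.0*0.0 + 52.2*0.0 = -162.0 + 0.0 + 0.0 = -162.0


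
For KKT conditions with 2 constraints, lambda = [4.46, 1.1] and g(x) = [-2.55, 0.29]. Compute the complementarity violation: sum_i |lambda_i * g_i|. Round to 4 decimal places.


KKT complementary slackness check:
lambda_1 * g_1 = 4.46 * -2.55 = -11.373
lambda_2 * g_2 = 1.1 * 0.29 = 0.319
Total violation = 11.373 + 0.319 = 11.692


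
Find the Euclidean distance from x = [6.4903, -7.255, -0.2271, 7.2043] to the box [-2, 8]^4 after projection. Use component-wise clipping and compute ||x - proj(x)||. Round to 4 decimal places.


Project each component onto [-2, 8].
clip(6.4903) = 6.4903, clip(-7.255) = -2.0, clip(-0.2271) = -0.2271, clip(7.2043) = 7.2043
Projection = [6.4903, -2.0, -0.2271, 7.2043]
Squared diffs: [0.0, 27.615, 0.0, 0.0]
Distance = sqrt(27.615) = 5.255


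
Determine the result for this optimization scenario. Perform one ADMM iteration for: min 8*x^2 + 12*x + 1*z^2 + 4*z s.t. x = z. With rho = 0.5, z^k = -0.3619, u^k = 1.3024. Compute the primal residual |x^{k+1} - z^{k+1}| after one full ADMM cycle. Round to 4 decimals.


ADMM iteration with rho = 0.5, z^k = -0.3619, u^k = 1.3024
Step 1: x-update.
Minimize 8*x^2 + 12*x + (0.5/2)*(x + 0.3619 + 1.3024)^2
FOC: (2*8 + 0.5)*x = -12 + 0.5*(-0.3619 - 1.3024)
x^{k+1} = -0.7777
Step 2: z-update.
Minimize 1*z^2 + 4*z + (0.5/2)*(-0.7777 - z + 1.3024)^2
FOC: (2*1 + 0.5)*z = -4 + 0.5*(-0.7777 + 1.3024)
z^{k+1} = -1.4951
Step 3: u-update.
u^{k+1} = 1.3024 - 0.7777 + 1.4951 = 2.0198
Step 4: Primal residual = |-0.7777 + 1.4951| = 0.7174


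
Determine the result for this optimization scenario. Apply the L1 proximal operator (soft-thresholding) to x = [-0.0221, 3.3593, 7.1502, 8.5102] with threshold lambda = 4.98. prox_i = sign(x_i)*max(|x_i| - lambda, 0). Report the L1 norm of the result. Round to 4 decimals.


Soft-thresholding with lambda = 4.98:
prox(-0.0221) = sign(-0.0221)*max(|-0.0221| - 4.98, 0) = 0.0
prox(3.3593) = sign(3.3593)*max(|3.3593| - 4.98, 0) = 0.0
prox(7.1502) = sign(7.1502)*max(|7.1502| - 4.98, 0) = 2.1702
prox(8.5102) = sign(8.5102)*max(|8.5102| - 4.98, 0) = 3.5302
prox(x) = [0.0, 0.0, 2.1702, 3.5302]
||prox(x)||_1 = 0.0 + 0.0 + 2.1702 + 3.5302 = 5.7004


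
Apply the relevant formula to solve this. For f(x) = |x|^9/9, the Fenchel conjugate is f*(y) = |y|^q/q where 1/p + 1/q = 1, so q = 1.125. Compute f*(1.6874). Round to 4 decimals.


The conjugate exponent q satisfies 1/p + 1/q = 1.
p = 9, so q = 9/(9 - 1) = 1.125
|y|^q = 1.6874^1.125 = 1.8014
f*(1.6874) = 1.8014 / 1.125 = 1.6013


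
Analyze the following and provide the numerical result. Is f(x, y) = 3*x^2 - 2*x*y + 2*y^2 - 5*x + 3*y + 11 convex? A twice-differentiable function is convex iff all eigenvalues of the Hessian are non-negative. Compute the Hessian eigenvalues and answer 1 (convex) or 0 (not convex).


The Hessian of f(x,y) = 3*x^2 - 2*x*y + 2*y^2 - 5*x + 3*y + 11 is:
H = [[6, -2], [-2, 4]]
Trace = 6 + 4 = 10
Determinant = 6*4 - (-2)^2 = 20
Discriminant = (10)^2 - 4*20 = 20.0
Eigenvalues: lambda_1 = 2.7639, lambda_2 = 7.2361
The function is convex.

1


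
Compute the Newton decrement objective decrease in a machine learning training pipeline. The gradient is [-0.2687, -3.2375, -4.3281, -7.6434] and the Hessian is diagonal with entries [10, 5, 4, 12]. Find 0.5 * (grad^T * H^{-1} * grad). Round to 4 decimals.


Step 1: H is diagonal, so H^(-1) * g = [-0.0269, -0.6475, -1.082, -0.637].
Step 2: g^T H^(-1) g = sum_i g_i^2 / H_ii
  = (-0.2687)^2/10 + (-3.2375)^2/5 + (-4.3281)^2/4 + (-7.6434)^2/12
  = 0.0072 + 2.0963 + 4.6831 + 4.8685 = 11.6551
Step 3: Objective decrease = 0.5 * g^T H^(-1) g = 5.8275


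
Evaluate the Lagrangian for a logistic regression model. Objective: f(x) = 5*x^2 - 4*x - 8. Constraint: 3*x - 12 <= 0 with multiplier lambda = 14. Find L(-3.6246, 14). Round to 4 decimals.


Step 1: Evaluate f(x).
f(-3.6246) = 5*(-3.6246)^2 - 4*(-3.6246) - 8 = 72.187
Step 2: Evaluate g(x).
g(-3.6246) = 3*-3.6246 - 12 = -22.8738
Step 3: Compute Lagrangian.
L = 72.187 + 14*-22.8738 = -248.0462


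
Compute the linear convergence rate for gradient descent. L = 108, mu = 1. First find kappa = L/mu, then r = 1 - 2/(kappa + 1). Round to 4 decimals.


Step 1: Compute the condition number.
kappa = L/mu = 108/1 = 108.0
Step 2: Compute the convergence rate.
r = 1 - 2/(kappa + 1) = 1 - 2*mu/(L + mu) = (L - mu)/(L + mu) = 107/109 = 0.9817


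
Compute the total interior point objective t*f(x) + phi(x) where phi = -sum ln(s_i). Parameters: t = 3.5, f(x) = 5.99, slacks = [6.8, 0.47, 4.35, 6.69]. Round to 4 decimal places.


Step 1: Compute log-barrier.
ln values: [1.9169, -0.755, 1.4702, 1.9006]
phi = -(1.9169 - 0.755 + 1.4702 + 1.9006) = -4.5327
Step 2: Compute augmented objective.
t*f(x) = 3.5*5.99 = 20.965
Total = 20.965 - 4.5327 = 16.4323


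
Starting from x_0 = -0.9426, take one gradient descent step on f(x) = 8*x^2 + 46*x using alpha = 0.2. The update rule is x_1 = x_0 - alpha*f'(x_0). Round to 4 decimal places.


We compute the gradient at x_0 and apply the update.
f'(x) = 16*x + 46
f'(-0.9426) = 16*-0.9426 + 46 = 30.9184
x_1 = -0.9426 - 0.2*30.9184 = -7.1263


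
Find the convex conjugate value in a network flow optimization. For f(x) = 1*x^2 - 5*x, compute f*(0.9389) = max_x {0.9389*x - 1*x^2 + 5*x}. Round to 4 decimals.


f*(y) = sup_x {y*x - a*x^2 - b*x} = sup_x {(y-b)*x - a*x^2}
FOC: (y - b) - 2a*x = 0 => x* = (y - b)/(2a)
x* = (0.9389 + 5)/(2*1) = 2.9695
f*(0.9389) = (y-b)^2/(4a) = (0.9389 + 5)^2/(4*1)
= 35.2705/4 = 8.8176


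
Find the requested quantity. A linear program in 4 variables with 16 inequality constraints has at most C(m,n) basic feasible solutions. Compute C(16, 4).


Each vertex corresponds to some choice of n active constraints out of m, so the number of vertices is at most C(m, n) = m! / (n!(m-n)!).
m = 16, n = 4
Numerator: 16 * 15 * 14 * 13
Denominator: 4! = 24
C(16, 4) = 1820


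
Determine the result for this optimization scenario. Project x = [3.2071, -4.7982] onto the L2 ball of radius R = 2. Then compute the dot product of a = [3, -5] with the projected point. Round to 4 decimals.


Step 1: Compute ||x|| (intermediates to 6 decimals).
||x|| = sqrt(3.2071^2 + (-4.7982)^2) = 5.771327
Step 2: Project.
Since ||x|| > R, scale = R/||x|| = 2/5.771327 = 0.346541, proj(x) = scale * x
proj(x) = [1.111392, -1.662773]
Step 3: Dot product.
a^T * proj(x) = 3*1.111392 - 5*(-1.662773) = 11.648
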